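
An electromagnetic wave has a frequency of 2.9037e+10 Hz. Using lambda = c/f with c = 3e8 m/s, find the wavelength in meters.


lambda = c / f = 3.0000e+08 / 2.9037e+10 = 0.01033 m

0.01033 m


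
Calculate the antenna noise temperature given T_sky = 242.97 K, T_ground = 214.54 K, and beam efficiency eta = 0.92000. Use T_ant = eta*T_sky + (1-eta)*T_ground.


T_ant = 0.92000 * 242.97 + (1 - 0.92000) * 214.54 = 240.7 K

240.7 K


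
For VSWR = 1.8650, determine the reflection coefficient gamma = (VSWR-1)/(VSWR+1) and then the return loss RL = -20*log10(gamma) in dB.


gamma = (1.8650 - 1) / (1.8650 + 1) = 0.3019197
RL = -20 * log10(0.3019197) = 10.40 dB

10.40 dB


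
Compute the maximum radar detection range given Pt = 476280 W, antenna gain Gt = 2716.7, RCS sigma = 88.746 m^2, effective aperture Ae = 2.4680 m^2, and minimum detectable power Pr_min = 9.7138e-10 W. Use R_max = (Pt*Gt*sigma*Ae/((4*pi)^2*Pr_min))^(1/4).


R^4 = 476280*2716.7*88.746*2.4680 / ((4*pi)^2 * 9.7138e-10) = 1.847520e+18
R_max = 1.847520e+18^0.25 = 36868 m

36868 m


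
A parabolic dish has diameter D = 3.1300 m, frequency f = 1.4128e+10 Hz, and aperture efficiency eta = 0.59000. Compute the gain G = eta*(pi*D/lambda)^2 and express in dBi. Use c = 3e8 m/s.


lambda = c / f = 3.0000e+08 / 1.4128e+10 = 0.02123443 m
G_linear = 0.59000 * (pi * 3.1300 / 0.02123443)^2 = 126520.0
G_dBi = 10 * log10(126520.0) = 51.02 dBi

51.02 dBi


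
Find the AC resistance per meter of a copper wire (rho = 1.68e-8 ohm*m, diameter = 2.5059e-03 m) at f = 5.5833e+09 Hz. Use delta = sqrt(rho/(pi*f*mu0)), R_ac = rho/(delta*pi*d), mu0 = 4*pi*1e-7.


delta = sqrt(1.68e-8 / (pi * 5.5833e+09 * 4*pi*1e-7)) = 8.730302e-07 m
R_ac = 1.68e-8 / (8.730302e-07 * pi * 2.5059e-03) = 2.444 ohm/m

2.444 ohm/m


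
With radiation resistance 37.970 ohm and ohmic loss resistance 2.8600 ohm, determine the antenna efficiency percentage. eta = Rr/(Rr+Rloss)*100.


eta = 37.970 / (37.970 + 2.8600) * 100 = 93.00%

93.00%


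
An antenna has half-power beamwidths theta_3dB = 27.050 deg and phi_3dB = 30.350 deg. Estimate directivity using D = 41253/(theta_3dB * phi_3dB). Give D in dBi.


D_linear = 41253 / (27.050 * 30.350) = 50.24925
D_dBi = 10 * log10(50.24925) = 17.01 dBi

17.01 dBi


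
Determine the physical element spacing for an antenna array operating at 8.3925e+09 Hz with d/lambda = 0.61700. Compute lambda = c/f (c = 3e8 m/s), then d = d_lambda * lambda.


lambda = c / f = 3.0000e+08 / 8.3925e+09 = 0.03574620 m
d = 0.61700 * 0.03574620 = 0.02206 m

0.02206 m


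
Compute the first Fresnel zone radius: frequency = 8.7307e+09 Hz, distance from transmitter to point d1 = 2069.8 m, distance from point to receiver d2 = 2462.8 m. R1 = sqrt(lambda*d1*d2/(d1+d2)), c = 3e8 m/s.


lambda = c / f = 3.0000e+08 / 8.7307e+09 = 0.03436151 m
R1 = sqrt(0.03436151 * 2069.8 * 2462.8 / (2069.8 + 2462.8)) = 6.216 m

6.216 m


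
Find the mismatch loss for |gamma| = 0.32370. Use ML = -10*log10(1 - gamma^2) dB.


ML = -10 * log10(1 - 0.32370^2) = -10 * log10(0.89521831) = 0.4807 dB

0.4807 dB


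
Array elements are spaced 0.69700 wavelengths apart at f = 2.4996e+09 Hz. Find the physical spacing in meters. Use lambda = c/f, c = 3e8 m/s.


lambda = c / f = 3.0000e+08 / 2.4996e+09 = 0.1200192 m
d = 0.69700 * 0.1200192 = 0.08365 m

0.08365 m


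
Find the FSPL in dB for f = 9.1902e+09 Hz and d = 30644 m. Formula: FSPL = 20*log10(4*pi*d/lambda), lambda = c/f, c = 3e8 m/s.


lambda = c / f = 3.0000e+08 / 9.1902e+09 = 0.03264347 m
FSPL = 20 * log10(4*pi*30644/0.03264347) = 141.4 dB

141.4 dB


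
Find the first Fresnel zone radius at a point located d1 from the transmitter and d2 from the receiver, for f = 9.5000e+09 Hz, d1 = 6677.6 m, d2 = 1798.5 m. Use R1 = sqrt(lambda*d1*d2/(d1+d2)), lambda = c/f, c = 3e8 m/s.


lambda = c / f = 3.0000e+08 / 9.5000e+09 = 0.03157895 m
R1 = sqrt(0.03157895 * 6677.6 * 1798.5 / (6677.6 + 1798.5)) = 6.689 m

6.689 m


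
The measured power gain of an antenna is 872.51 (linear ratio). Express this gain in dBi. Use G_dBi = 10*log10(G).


G_dBi = 10 * log10(872.51) = 29.41 dBi

29.41 dBi


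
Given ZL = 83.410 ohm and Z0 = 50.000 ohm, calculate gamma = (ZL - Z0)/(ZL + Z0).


gamma = (83.410 - 50.000) / (83.410 + 50.000) = 0.2504

0.2504


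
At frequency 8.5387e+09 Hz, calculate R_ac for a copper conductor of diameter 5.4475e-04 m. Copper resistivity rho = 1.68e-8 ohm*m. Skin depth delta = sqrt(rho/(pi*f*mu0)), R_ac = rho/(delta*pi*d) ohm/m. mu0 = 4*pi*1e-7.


delta = sqrt(1.68e-8 / (pi * 8.5387e+09 * 4*pi*1e-7)) = 7.059581e-07 m
R_ac = 1.68e-8 / (7.059581e-07 * pi * 5.4475e-04) = 13.91 ohm/m

13.91 ohm/m


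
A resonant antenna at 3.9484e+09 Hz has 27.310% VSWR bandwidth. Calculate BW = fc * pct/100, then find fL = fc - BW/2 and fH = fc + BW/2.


BW = 3.9484e+09 * 27.310/100 = 1.078308e+09 Hz
fL = 3.9484e+09 - 1.078308e+09/2 = 3.409e+09 Hz
fH = 3.9484e+09 + 1.078308e+09/2 = 4.488e+09 Hz

BW=1.078e+09 Hz, fL=3.409e+09 Hz, fH=4.488e+09 Hz


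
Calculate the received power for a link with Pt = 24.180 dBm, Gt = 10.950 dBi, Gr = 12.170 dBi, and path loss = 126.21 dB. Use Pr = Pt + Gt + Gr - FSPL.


Pr = 24.180 + 10.950 + 12.170 - 126.21 = -78.91 dBm

-78.91 dBm


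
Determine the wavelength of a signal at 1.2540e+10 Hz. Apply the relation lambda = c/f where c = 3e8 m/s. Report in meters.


lambda = c / f = 3.0000e+08 / 1.2540e+10 = 0.02392 m

0.02392 m


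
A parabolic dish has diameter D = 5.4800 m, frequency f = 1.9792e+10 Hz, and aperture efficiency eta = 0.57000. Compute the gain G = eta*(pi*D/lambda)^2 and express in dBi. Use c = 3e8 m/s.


lambda = c / f = 3.0000e+08 / 1.9792e+10 = 0.01515764 m
G_linear = 0.57000 * (pi * 5.4800 / 0.01515764)^2 = 735313.5
G_dBi = 10 * log10(735313.5) = 58.66 dBi

58.66 dBi


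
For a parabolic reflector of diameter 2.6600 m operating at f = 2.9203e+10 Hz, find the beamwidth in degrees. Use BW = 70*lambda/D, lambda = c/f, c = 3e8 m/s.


lambda = c / f = 3.0000e+08 / 2.9203e+10 = 0.01027292 m
BW = 70 * 0.01027292 / 2.6600 = 0.2703 deg

0.2703 deg


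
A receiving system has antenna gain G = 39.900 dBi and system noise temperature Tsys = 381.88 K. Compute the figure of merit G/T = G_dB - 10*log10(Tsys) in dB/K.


G/T = 39.900 - 10*log10(381.88) = 39.900 - 25.81927 = 14.08 dB/K

14.08 dB/K


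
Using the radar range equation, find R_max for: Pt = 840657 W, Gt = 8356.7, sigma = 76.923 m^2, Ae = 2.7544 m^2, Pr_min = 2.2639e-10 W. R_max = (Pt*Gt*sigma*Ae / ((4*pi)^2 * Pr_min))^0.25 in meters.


R^4 = 840657*8356.7*76.923*2.7544 / ((4*pi)^2 * 2.2639e-10) = 4.163513e+19
R_max = 4.163513e+19^0.25 = 80328 m

80328 m


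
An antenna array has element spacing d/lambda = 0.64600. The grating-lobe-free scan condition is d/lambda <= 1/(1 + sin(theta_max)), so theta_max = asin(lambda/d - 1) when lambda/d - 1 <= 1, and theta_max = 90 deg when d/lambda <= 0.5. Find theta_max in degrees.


lambda/d - 1 = 1/0.64600 - 1 = 0.5479876
theta_max = asin(0.5479876) = 33.23 deg

33.23 deg


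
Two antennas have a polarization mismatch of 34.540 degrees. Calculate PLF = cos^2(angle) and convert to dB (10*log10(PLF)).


PLF_linear = cos^2(34.540 deg) = 0.6785320
PLF_dB = 10 * log10(0.6785320) = -1.684 dB

-1.684 dB


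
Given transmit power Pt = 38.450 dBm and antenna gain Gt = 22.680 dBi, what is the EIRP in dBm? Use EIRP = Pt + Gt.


EIRP = Pt + Gt = 38.450 + 22.680 = 61.13 dBm

61.13 dBm


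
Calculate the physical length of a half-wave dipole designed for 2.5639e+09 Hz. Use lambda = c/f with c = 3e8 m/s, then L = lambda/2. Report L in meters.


lambda = c / f = 3.0000e+08 / 2.5639e+09 = 0.1170092 m
L = lambda / 2 = 0.1170092 / 2 = 0.05850 m

0.05850 m


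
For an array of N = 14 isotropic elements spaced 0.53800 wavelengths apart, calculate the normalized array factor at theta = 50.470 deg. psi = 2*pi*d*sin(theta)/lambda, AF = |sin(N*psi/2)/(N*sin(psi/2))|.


psi = 2*pi*0.53800*sin(50.470 deg) = 2.607238 rad
AF = |sin(14*2.607238/2) / (14*sin(2.607238/2))| = 0.04175

0.04175


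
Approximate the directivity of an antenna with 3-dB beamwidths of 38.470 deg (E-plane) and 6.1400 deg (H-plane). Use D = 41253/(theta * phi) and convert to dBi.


D_linear = 41253 / (38.470 * 6.1400) = 174.6485
D_dBi = 10 * log10(174.6485) = 22.42 dBi

22.42 dBi


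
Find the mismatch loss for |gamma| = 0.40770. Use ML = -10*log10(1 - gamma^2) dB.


ML = -10 * log10(1 - 0.40770^2) = -10 * log10(0.83378071) = 0.7895 dB

0.7895 dB


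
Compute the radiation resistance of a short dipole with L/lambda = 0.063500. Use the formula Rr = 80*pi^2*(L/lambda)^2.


Rr = 80 * pi^2 * (0.063500)^2 = 80 * 9.869604 * 4.032250e-03 = 3.184 ohm

3.184 ohm


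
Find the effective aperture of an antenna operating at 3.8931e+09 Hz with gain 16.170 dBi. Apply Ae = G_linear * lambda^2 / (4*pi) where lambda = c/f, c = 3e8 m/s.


lambda = c / f = 3.0000e+08 / 3.8931e+09 = 0.07705941 m
G_linear = 10^(16.170/10) = 41.39997
Ae = G_linear * lambda^2 / (4*pi) = 41.39997 * 0.07705941^2 / (4*pi) = 0.01956 m^2

0.01956 m^2


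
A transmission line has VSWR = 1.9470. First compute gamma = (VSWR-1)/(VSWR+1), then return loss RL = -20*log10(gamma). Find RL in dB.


gamma = (1.9470 - 1) / (1.9470 + 1) = 0.3213437
RL = -20 * log10(0.3213437) = 9.861 dB

9.861 dB


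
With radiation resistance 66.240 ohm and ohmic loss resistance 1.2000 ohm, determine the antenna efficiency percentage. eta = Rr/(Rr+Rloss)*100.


eta = 66.240 / (66.240 + 1.2000) * 100 = 98.22%

98.22%


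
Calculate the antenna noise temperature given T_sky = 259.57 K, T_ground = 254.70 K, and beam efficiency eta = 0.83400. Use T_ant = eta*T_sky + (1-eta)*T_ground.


T_ant = 0.83400 * 259.57 + (1 - 0.83400) * 254.70 = 258.8 K

258.8 K


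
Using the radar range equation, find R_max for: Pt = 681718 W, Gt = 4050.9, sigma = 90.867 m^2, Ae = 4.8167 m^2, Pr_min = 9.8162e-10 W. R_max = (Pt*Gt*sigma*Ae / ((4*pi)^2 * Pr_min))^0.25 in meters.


R^4 = 681718*4050.9*90.867*4.8167 / ((4*pi)^2 * 9.8162e-10) = 7.797384e+18
R_max = 7.797384e+18^0.25 = 52843 m

52843 m


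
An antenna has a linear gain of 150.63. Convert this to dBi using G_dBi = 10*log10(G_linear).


G_dBi = 10 * log10(150.63) = 21.78 dBi

21.78 dBi


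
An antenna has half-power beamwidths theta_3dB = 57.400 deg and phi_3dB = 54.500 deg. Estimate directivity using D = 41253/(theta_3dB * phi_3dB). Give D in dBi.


D_linear = 41253 / (57.400 * 54.500) = 13.18703
D_dBi = 10 * log10(13.18703) = 11.20 dBi

11.20 dBi


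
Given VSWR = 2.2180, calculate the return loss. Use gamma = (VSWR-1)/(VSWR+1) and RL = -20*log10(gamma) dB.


gamma = (2.2180 - 1) / (2.2180 + 1) = 0.3784960
RL = -20 * log10(0.3784960) = 8.439 dB

8.439 dB


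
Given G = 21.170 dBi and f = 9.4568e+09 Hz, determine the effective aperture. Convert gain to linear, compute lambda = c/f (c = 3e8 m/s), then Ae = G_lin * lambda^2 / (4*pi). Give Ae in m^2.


lambda = c / f = 3.0000e+08 / 9.4568e+09 = 0.03172320 m
G_linear = 10^(21.170/10) = 130.9182
Ae = G_linear * lambda^2 / (4*pi) = 130.9182 * 0.03172320^2 / (4*pi) = 0.01048 m^2

0.01048 m^2


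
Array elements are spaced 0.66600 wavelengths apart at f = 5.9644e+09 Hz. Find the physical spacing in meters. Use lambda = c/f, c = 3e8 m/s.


lambda = c / f = 3.0000e+08 / 5.9644e+09 = 0.05029844 m
d = 0.66600 * 0.05029844 = 0.03350 m

0.03350 m


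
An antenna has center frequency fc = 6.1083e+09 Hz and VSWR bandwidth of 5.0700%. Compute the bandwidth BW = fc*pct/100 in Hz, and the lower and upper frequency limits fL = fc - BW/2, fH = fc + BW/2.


BW = 6.1083e+09 * 5.0700/100 = 3.096908e+08 Hz
fL = 6.1083e+09 - 3.096908e+08/2 = 5.953e+09 Hz
fH = 6.1083e+09 + 3.096908e+08/2 = 6.263e+09 Hz

BW=3.097e+08 Hz, fL=5.953e+09 Hz, fH=6.263e+09 Hz


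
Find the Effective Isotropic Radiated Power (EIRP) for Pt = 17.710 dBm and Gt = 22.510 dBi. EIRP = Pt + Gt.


EIRP = Pt + Gt = 17.710 + 22.510 = 40.22 dBm

40.22 dBm


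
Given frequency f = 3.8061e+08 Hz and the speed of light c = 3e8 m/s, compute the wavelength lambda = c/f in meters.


lambda = c / f = 3.0000e+08 / 3.8061e+08 = 0.7882 m

0.7882 m


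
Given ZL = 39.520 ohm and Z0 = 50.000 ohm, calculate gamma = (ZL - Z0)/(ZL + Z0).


gamma = (39.520 - 50.000) / (39.520 + 50.000) = -0.1171

-0.1171


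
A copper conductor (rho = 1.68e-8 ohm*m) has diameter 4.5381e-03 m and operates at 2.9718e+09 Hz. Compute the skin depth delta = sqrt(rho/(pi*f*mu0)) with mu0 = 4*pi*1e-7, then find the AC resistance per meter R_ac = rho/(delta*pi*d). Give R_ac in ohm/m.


delta = sqrt(1.68e-8 / (pi * 2.9718e+09 * 4*pi*1e-7)) = 1.196644e-06 m
R_ac = 1.68e-8 / (1.196644e-06 * pi * 4.5381e-03) = 0.9847 ohm/m

0.9847 ohm/m


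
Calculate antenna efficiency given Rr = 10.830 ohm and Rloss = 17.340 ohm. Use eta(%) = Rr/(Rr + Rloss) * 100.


eta = 10.830 / (10.830 + 17.340) * 100 = 38.45%

38.45%


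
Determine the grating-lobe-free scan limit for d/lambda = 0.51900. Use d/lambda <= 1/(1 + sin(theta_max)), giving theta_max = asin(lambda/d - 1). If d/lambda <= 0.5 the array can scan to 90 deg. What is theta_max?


lambda/d - 1 = 1/0.51900 - 1 = 0.9267823
theta_max = asin(0.9267823) = 67.94 deg

67.94 deg


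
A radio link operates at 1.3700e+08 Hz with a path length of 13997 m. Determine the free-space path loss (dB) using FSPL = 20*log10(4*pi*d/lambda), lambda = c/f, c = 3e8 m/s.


lambda = c / f = 3.0000e+08 / 1.3700e+08 = 2.189781 m
FSPL = 20 * log10(4*pi*13997/2.189781) = 98.10 dB

98.10 dB


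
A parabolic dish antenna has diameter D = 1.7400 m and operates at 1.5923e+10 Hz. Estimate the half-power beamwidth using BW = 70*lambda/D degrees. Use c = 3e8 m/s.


lambda = c / f = 3.0000e+08 / 1.5923e+10 = 0.01884067 m
BW = 70 * 0.01884067 / 1.7400 = 0.7580 deg

0.7580 deg


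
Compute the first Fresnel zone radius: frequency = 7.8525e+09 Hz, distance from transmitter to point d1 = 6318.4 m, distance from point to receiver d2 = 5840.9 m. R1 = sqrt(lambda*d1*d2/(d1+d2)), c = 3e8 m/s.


lambda = c / f = 3.0000e+08 / 7.8525e+09 = 0.03820439 m
R1 = sqrt(0.03820439 * 6318.4 * 5840.9 / (6318.4 + 5840.9)) = 10.77 m

10.77 m


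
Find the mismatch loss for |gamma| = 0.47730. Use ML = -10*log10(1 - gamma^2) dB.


ML = -10 * log10(1 - 0.47730^2) = -10 * log10(0.77218471) = 1.123 dB

1.123 dB


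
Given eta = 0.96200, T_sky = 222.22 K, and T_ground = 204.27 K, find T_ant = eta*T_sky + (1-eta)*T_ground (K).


T_ant = 0.96200 * 222.22 + (1 - 0.96200) * 204.27 = 221.5 K

221.5 K


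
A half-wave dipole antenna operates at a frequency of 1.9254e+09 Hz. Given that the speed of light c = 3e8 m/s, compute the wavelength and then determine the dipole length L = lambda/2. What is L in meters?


lambda = c / f = 3.0000e+08 / 1.9254e+09 = 0.1558118 m
L = lambda / 2 = 0.1558118 / 2 = 0.07791 m

0.07791 m


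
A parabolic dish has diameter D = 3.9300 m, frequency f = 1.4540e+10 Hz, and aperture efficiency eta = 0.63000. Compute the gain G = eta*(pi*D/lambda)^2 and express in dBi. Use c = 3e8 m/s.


lambda = c / f = 3.0000e+08 / 1.4540e+10 = 0.02063274 m
G_linear = 0.63000 * (pi * 3.9300 / 0.02063274)^2 = 225585.7
G_dBi = 10 * log10(225585.7) = 53.53 dBi

53.53 dBi


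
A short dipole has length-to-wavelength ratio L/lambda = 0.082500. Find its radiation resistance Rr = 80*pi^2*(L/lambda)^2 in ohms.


Rr = 80 * pi^2 * (0.082500)^2 = 80 * 9.869604 * 6.806250e-03 = 5.374 ohm

5.374 ohm


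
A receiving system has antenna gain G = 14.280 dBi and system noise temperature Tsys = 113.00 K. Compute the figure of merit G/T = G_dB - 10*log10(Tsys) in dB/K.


G/T = 14.280 - 10*log10(113.00) = 14.280 - 20.53078 = -6.251 dB/K

-6.251 dB/K


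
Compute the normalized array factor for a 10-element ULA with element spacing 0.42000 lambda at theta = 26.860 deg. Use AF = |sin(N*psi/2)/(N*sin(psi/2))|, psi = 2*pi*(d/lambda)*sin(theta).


psi = 2*pi*0.42000*sin(26.860 deg) = 1.192304 rad
AF = |sin(10*1.192304/2) / (10*sin(1.192304/2))| = 0.05631

0.05631


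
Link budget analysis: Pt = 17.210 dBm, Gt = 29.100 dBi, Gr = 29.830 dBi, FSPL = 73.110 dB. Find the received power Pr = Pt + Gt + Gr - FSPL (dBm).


Pr = 17.210 + 29.100 + 29.830 - 73.110 = 3.03 dBm

3.03 dBm


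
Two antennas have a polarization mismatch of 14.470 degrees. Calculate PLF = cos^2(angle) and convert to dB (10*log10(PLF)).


PLF_linear = cos^2(14.470 deg) = 0.9375635
PLF_dB = 10 * log10(0.9375635) = -0.2800 dB

-0.2800 dB


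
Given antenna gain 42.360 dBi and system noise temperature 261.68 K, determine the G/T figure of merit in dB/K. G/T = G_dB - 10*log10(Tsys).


G/T = 42.360 - 10*log10(261.68) = 42.360 - 24.17771 = 18.18 dB/K

18.18 dB/K


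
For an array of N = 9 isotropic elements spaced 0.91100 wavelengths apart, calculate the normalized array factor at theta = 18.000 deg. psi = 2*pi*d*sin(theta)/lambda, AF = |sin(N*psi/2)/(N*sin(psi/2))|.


psi = 2*pi*0.91100*sin(18.000 deg) = 1.768808 rad
AF = |sin(9*1.768808/2) / (9*sin(1.768808/2))| = 0.1428

0.1428


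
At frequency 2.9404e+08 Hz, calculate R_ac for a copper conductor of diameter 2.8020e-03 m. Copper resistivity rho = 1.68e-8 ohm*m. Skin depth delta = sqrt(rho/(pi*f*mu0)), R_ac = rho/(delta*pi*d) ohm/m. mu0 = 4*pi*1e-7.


delta = sqrt(1.68e-8 / (pi * 2.9404e+08 * 4*pi*1e-7)) = 3.804272e-06 m
R_ac = 1.68e-8 / (3.804272e-06 * pi * 2.8020e-03) = 0.5017 ohm/m

0.5017 ohm/m


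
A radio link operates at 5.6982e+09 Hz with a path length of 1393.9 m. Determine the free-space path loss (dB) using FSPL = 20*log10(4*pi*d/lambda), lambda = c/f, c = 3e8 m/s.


lambda = c / f = 3.0000e+08 / 5.6982e+09 = 0.05264820 m
FSPL = 20 * log10(4*pi*1393.9/0.05264820) = 110.4 dB

110.4 dB


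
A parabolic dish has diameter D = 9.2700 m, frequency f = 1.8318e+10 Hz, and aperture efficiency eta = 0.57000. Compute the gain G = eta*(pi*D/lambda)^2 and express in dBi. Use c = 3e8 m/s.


lambda = c / f = 3.0000e+08 / 1.8318e+10 = 0.01637733 m
G_linear = 0.57000 * (pi * 9.2700 / 0.01637733)^2 = 1.802386e+06
G_dBi = 10 * log10(1.802386e+06) = 62.56 dBi

62.56 dBi


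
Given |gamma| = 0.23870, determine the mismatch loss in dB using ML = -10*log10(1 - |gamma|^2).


ML = -10 * log10(1 - 0.23870^2) = -10 * log10(0.94302231) = 0.2548 dB

0.2548 dB


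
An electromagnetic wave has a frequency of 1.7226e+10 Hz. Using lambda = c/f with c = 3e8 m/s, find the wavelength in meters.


lambda = c / f = 3.0000e+08 / 1.7226e+10 = 0.01742 m

0.01742 m


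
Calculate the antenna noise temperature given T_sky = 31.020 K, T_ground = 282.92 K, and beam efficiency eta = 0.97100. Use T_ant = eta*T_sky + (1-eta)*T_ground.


T_ant = 0.97100 * 31.020 + (1 - 0.97100) * 282.92 = 38.33 K

38.33 K


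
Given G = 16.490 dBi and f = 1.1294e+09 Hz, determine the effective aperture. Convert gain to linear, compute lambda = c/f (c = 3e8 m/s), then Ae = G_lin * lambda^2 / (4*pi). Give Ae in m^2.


lambda = c / f = 3.0000e+08 / 1.1294e+09 = 0.2656278 m
G_linear = 10^(16.490/10) = 44.56562
Ae = G_linear * lambda^2 / (4*pi) = 44.56562 * 0.2656278^2 / (4*pi) = 0.2502 m^2

0.2502 m^2


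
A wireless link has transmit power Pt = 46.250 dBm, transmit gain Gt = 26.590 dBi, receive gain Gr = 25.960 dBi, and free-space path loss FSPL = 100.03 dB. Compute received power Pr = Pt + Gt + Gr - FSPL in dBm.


Pr = 46.250 + 26.590 + 25.960 - 100.03 = -1.23 dBm

-1.23 dBm


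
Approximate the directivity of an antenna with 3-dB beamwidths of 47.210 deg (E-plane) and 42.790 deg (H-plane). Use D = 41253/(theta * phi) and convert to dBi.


D_linear = 41253 / (47.210 * 42.790) = 20.42111
D_dBi = 10 * log10(20.42111) = 13.10 dBi

13.10 dBi


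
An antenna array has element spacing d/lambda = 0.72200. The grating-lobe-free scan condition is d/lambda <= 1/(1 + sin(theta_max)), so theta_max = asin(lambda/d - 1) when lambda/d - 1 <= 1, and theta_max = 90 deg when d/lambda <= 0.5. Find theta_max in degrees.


lambda/d - 1 = 1/0.72200 - 1 = 0.3850416
theta_max = asin(0.3850416) = 22.65 deg

22.65 deg


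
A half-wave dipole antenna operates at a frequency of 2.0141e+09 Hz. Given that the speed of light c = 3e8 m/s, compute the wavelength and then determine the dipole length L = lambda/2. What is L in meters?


lambda = c / f = 3.0000e+08 / 2.0141e+09 = 0.1489499 m
L = lambda / 2 = 0.1489499 / 2 = 0.07447 m

0.07447 m


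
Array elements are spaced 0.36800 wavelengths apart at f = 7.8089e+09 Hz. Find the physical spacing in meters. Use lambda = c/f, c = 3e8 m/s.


lambda = c / f = 3.0000e+08 / 7.8089e+09 = 0.03841770 m
d = 0.36800 * 0.03841770 = 0.01414 m

0.01414 m


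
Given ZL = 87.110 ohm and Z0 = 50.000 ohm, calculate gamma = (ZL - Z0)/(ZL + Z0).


gamma = (87.110 - 50.000) / (87.110 + 50.000) = 0.2707

0.2707


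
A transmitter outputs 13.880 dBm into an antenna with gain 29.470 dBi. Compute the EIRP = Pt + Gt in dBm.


EIRP = Pt + Gt = 13.880 + 29.470 = 43.35 dBm

43.35 dBm


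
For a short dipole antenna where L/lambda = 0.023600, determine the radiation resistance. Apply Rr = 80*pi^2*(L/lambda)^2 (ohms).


Rr = 80 * pi^2 * (0.023600)^2 = 80 * 9.869604 * 5.569600e-04 = 0.4398 ohm

0.4398 ohm


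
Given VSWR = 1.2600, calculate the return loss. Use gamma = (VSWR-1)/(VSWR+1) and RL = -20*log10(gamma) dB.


gamma = (1.2600 - 1) / (1.2600 + 1) = 0.1150442
RL = -20 * log10(0.1150442) = 18.78 dB

18.78 dB


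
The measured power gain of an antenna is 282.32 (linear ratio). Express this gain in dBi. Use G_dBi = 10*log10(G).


G_dBi = 10 * log10(282.32) = 24.51 dBi

24.51 dBi


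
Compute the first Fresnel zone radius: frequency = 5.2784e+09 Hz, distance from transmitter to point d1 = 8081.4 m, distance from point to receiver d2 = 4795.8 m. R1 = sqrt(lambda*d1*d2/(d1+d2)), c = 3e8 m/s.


lambda = c / f = 3.0000e+08 / 5.2784e+09 = 0.05683540 m
R1 = sqrt(0.05683540 * 8081.4 * 4795.8 / (8081.4 + 4795.8)) = 13.08 m

13.08 m


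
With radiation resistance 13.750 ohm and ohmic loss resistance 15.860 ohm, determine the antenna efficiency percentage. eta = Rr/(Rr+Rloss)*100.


eta = 13.750 / (13.750 + 15.860) * 100 = 46.44%

46.44%


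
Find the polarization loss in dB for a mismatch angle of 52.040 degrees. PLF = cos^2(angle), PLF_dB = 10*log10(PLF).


PLF_linear = cos^2(52.040 deg) = 0.3783618
PLF_dB = 10 * log10(0.3783618) = -4.221 dB

-4.221 dB


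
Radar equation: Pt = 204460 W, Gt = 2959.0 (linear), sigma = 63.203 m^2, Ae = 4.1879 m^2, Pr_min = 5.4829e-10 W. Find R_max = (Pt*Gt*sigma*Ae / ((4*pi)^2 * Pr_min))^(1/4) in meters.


R^4 = 204460*2959.0*63.203*4.1879 / ((4*pi)^2 * 5.4829e-10) = 1.849512e+18
R_max = 1.849512e+18^0.25 = 36878 m

36878 m


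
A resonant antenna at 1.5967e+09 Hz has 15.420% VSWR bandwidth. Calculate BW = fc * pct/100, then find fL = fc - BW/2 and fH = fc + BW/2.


BW = 1.5967e+09 * 15.420/100 = 2.462111e+08 Hz
fL = 1.5967e+09 - 2.462111e+08/2 = 1.474e+09 Hz
fH = 1.5967e+09 + 2.462111e+08/2 = 1.720e+09 Hz

BW=2.462e+08 Hz, fL=1.474e+09 Hz, fH=1.720e+09 Hz


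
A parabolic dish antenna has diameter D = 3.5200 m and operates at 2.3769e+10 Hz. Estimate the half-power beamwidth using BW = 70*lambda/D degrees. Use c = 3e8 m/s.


lambda = c / f = 3.0000e+08 / 2.3769e+10 = 0.01262148 m
BW = 70 * 0.01262148 / 3.5200 = 0.2510 deg

0.2510 deg


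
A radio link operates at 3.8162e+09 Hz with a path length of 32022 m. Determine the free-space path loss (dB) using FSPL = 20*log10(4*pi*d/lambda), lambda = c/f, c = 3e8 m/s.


lambda = c / f = 3.0000e+08 / 3.8162e+09 = 0.07861223 m
FSPL = 20 * log10(4*pi*32022/0.07861223) = 134.2 dB

134.2 dB


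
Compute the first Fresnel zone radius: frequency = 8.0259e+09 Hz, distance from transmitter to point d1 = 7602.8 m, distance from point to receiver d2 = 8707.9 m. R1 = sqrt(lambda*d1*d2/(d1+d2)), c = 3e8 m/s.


lambda = c / f = 3.0000e+08 / 8.0259e+09 = 0.03737899 m
R1 = sqrt(0.03737899 * 7602.8 * 8707.9 / (7602.8 + 8707.9)) = 12.32 m

12.32 m


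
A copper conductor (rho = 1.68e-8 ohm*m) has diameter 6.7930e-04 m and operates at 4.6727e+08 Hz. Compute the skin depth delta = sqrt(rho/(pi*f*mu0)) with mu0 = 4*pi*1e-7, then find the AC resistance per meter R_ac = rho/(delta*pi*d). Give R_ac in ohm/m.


delta = sqrt(1.68e-8 / (pi * 4.6727e+08 * 4*pi*1e-7)) = 3.017803e-06 m
R_ac = 1.68e-8 / (3.017803e-06 * pi * 6.7930e-04) = 2.609 ohm/m

2.609 ohm/m


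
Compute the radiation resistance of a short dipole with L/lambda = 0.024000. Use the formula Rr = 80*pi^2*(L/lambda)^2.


Rr = 80 * pi^2 * (0.024000)^2 = 80 * 9.869604 * 5.760000e-04 = 0.4548 ohm

0.4548 ohm


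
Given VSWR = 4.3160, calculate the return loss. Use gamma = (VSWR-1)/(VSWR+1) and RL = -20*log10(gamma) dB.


gamma = (4.3160 - 1) / (4.3160 + 1) = 0.6237773
RL = -20 * log10(0.6237773) = 4.099 dB

4.099 dB


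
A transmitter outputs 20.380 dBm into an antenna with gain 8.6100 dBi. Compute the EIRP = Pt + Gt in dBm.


EIRP = Pt + Gt = 20.380 + 8.6100 = 28.99 dBm

28.99 dBm


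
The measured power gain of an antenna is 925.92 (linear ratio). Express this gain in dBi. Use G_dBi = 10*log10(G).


G_dBi = 10 * log10(925.92) = 29.67 dBi

29.67 dBi


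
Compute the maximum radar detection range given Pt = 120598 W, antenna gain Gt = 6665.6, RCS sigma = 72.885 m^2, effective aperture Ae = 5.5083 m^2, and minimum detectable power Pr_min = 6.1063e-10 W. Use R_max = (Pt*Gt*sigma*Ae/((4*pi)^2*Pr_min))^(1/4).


R^4 = 120598*6665.6*72.885*5.5083 / ((4*pi)^2 * 6.1063e-10) = 3.346858e+18
R_max = 3.346858e+18^0.25 = 42772 m

42772 m


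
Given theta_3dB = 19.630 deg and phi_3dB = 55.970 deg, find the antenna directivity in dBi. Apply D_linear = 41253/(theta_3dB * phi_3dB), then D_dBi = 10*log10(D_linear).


D_linear = 41253 / (19.630 * 55.970) = 37.54741
D_dBi = 10 * log10(37.54741) = 15.75 dBi

15.75 dBi


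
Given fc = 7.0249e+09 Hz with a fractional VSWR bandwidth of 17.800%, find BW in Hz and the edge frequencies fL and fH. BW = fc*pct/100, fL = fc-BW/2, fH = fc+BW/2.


BW = 7.0249e+09 * 17.800/100 = 1.250432e+09 Hz
fL = 7.0249e+09 - 1.250432e+09/2 = 6.400e+09 Hz
fH = 7.0249e+09 + 1.250432e+09/2 = 7.650e+09 Hz

BW=1.250e+09 Hz, fL=6.400e+09 Hz, fH=7.650e+09 Hz


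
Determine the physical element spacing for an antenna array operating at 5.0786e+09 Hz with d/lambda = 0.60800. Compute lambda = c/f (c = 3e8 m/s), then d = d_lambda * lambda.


lambda = c / f = 3.0000e+08 / 5.0786e+09 = 0.05907140 m
d = 0.60800 * 0.05907140 = 0.03592 m

0.03592 m


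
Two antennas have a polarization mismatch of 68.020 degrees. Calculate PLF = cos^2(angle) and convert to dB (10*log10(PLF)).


PLF_linear = cos^2(68.020 deg) = 0.1400877
PLF_dB = 10 * log10(0.1400877) = -8.536 dB

-8.536 dB


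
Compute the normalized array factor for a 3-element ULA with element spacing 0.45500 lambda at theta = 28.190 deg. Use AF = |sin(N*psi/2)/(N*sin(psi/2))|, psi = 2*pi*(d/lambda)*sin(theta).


psi = 2*pi*0.45500*sin(28.190 deg) = 1.350512 rad
AF = |sin(3*1.350512/2) / (3*sin(1.350512/2))| = 0.4790

0.4790


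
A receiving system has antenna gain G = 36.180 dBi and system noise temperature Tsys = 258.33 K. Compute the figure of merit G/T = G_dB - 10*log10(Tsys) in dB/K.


G/T = 36.180 - 10*log10(258.33) = 36.180 - 24.12175 = 12.06 dB/K

12.06 dB/K


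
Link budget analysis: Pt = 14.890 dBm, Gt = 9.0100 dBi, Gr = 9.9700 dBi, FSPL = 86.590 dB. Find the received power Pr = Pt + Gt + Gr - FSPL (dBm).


Pr = 14.890 + 9.0100 + 9.9700 - 86.590 = -52.72 dBm

-52.72 dBm


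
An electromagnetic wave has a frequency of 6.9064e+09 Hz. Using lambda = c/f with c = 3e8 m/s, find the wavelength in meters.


lambda = c / f = 3.0000e+08 / 6.9064e+09 = 0.04344 m

0.04344 m


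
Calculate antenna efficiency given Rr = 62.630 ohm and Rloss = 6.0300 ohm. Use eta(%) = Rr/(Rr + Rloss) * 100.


eta = 62.630 / (62.630 + 6.0300) * 100 = 91.22%

91.22%


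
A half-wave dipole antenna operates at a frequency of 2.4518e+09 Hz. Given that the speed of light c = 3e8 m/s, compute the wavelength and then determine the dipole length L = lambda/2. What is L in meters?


lambda = c / f = 3.0000e+08 / 2.4518e+09 = 0.1223591 m
L = lambda / 2 = 0.1223591 / 2 = 0.06118 m

0.06118 m


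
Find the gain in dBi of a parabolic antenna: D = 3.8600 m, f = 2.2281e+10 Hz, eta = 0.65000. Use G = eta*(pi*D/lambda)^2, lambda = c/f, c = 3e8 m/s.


lambda = c / f = 3.0000e+08 / 2.2281e+10 = 0.01346439 m
G_linear = 0.65000 * (pi * 3.8600 / 0.01346439)^2 = 527247.3
G_dBi = 10 * log10(527247.3) = 57.22 dBi

57.22 dBi


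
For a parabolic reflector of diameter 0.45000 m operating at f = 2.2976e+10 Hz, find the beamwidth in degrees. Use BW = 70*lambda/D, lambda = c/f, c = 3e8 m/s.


lambda = c / f = 3.0000e+08 / 2.2976e+10 = 0.01305710 m
BW = 70 * 0.01305710 / 0.45000 = 2.031 deg

2.031 deg


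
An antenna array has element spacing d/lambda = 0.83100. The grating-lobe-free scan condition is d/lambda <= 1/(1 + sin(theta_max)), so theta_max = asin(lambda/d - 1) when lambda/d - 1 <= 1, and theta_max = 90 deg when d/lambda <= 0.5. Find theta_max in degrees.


lambda/d - 1 = 1/0.83100 - 1 = 0.2033694
theta_max = asin(0.2033694) = 11.73 deg

11.73 deg


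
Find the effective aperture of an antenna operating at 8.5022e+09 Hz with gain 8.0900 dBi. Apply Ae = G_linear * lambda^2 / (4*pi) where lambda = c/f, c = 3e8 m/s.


lambda = c / f = 3.0000e+08 / 8.5022e+09 = 0.03528499 m
G_linear = 10^(8.0900/10) = 6.441693
Ae = G_linear * lambda^2 / (4*pi) = 6.441693 * 0.03528499^2 / (4*pi) = 6.382e-04 m^2

6.382e-04 m^2


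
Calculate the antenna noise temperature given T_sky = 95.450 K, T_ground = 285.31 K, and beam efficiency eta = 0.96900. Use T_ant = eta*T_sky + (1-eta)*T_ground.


T_ant = 0.96900 * 95.450 + (1 - 0.96900) * 285.31 = 101.3 K

101.3 K


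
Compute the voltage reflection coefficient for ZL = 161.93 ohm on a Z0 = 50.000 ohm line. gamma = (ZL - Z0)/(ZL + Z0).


gamma = (161.93 - 50.000) / (161.93 + 50.000) = 0.5281

0.5281


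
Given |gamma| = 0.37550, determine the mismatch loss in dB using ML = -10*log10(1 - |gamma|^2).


ML = -10 * log10(1 - 0.37550^2) = -10 * log10(0.85899975) = 0.6601 dB

0.6601 dB


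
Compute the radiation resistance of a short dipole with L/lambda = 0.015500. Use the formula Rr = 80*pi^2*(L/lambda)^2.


Rr = 80 * pi^2 * (0.015500)^2 = 80 * 9.869604 * 2.402500e-04 = 0.1897 ohm

0.1897 ohm


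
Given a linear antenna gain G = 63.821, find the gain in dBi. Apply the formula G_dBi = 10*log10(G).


G_dBi = 10 * log10(63.821) = 18.05 dBi

18.05 dBi


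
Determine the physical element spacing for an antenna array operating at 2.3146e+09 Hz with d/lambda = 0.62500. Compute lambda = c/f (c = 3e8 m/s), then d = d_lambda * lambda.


lambda = c / f = 3.0000e+08 / 2.3146e+09 = 0.1296120 m
d = 0.62500 * 0.1296120 = 0.08101 m

0.08101 m


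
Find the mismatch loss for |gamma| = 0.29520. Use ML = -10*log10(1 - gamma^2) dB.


ML = -10 * log10(1 - 0.29520^2) = -10 * log10(0.91285696) = 0.3960 dB

0.3960 dB


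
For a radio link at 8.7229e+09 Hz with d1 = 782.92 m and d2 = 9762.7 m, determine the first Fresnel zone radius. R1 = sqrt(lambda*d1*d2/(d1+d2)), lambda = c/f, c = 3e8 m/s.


lambda = c / f = 3.0000e+08 / 8.7229e+09 = 0.03439223 m
R1 = sqrt(0.03439223 * 782.92 * 9762.7 / (782.92 + 9762.7)) = 4.993 m

4.993 m


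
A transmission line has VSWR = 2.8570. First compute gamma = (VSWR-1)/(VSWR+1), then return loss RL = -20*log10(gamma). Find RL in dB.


gamma = (2.8570 - 1) / (2.8570 + 1) = 0.4814623
RL = -20 * log10(0.4814623) = 6.349 dB

6.349 dB


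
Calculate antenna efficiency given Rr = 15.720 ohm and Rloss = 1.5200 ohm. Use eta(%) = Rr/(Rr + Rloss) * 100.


eta = 15.720 / (15.720 + 1.5200) * 100 = 91.18%

91.18%


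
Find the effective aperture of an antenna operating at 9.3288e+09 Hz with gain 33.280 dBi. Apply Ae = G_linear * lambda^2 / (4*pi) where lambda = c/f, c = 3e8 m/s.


lambda = c / f = 3.0000e+08 / 9.3288e+09 = 0.03215848 m
G_linear = 10^(33.280/10) = 2128.139
Ae = G_linear * lambda^2 / (4*pi) = 2128.139 * 0.03215848^2 / (4*pi) = 0.1751 m^2

0.1751 m^2


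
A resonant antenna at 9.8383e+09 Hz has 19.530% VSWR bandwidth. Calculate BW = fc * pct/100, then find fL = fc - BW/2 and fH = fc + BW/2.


BW = 9.8383e+09 * 19.530/100 = 1.921420e+09 Hz
fL = 9.8383e+09 - 1.921420e+09/2 = 8.878e+09 Hz
fH = 9.8383e+09 + 1.921420e+09/2 = 1.080e+10 Hz

BW=1.921e+09 Hz, fL=8.878e+09 Hz, fH=1.080e+10 Hz


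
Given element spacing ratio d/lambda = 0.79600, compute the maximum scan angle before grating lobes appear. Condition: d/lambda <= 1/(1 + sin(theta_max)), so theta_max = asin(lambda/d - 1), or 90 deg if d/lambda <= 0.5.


lambda/d - 1 = 1/0.79600 - 1 = 0.2562814
theta_max = asin(0.2562814) = 14.85 deg

14.85 deg


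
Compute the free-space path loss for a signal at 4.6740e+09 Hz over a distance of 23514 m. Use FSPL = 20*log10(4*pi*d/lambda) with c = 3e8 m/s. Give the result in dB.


lambda = c / f = 3.0000e+08 / 4.6740e+09 = 0.06418485 m
FSPL = 20 * log10(4*pi*23514/0.06418485) = 133.3 dB

133.3 dB


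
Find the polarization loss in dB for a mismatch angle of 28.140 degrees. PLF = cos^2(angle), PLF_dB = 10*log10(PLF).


PLF_linear = cos^2(28.140 deg) = 0.7775674
PLF_dB = 10 * log10(0.7775674) = -1.093 dB

-1.093 dB


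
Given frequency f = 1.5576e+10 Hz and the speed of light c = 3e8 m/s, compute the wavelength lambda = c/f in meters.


lambda = c / f = 3.0000e+08 / 1.5576e+10 = 0.01926 m

0.01926 m


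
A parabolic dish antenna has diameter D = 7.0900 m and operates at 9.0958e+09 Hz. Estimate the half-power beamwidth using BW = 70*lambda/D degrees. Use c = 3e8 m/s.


lambda = c / f = 3.0000e+08 / 9.0958e+09 = 0.03298226 m
BW = 70 * 0.03298226 / 7.0900 = 0.3256 deg

0.3256 deg


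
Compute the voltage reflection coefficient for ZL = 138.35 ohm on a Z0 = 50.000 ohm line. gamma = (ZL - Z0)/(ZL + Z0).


gamma = (138.35 - 50.000) / (138.35 + 50.000) = 0.4691

0.4691


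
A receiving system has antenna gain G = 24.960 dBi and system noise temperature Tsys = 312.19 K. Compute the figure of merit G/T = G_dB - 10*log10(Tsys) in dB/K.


G/T = 24.960 - 10*log10(312.19) = 24.960 - 24.94419 = 0.01581 dB/K

0.01581 dB/K


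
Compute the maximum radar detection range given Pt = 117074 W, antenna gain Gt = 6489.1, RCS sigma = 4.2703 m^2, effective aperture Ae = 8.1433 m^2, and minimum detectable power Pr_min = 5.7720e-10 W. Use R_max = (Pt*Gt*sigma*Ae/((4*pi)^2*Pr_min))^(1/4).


R^4 = 117074*6489.1*4.2703*8.1433 / ((4*pi)^2 * 5.7720e-10) = 2.898396e+17
R_max = 2.898396e+17^0.25 = 23203 m

23203 m


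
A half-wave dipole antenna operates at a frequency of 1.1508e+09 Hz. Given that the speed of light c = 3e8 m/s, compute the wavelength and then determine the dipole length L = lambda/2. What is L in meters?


lambda = c / f = 3.0000e+08 / 1.1508e+09 = 0.2606882 m
L = lambda / 2 = 0.2606882 / 2 = 0.1303 m

0.1303 m


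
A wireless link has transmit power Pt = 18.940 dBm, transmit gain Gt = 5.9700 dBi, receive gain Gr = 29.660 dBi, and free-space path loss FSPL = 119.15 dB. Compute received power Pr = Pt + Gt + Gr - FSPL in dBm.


Pr = 18.940 + 5.9700 + 29.660 - 119.15 = -64.58 dBm

-64.58 dBm


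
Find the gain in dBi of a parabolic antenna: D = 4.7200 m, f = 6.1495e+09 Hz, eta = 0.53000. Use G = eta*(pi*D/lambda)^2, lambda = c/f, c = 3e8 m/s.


lambda = c / f = 3.0000e+08 / 6.1495e+09 = 0.04878445 m
G_linear = 0.53000 * (pi * 4.7200 / 0.04878445)^2 = 48966.24
G_dBi = 10 * log10(48966.24) = 46.90 dBi

46.90 dBi


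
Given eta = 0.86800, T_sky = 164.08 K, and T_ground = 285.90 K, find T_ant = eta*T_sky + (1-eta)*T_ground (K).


T_ant = 0.86800 * 164.08 + (1 - 0.86800) * 285.90 = 180.2 K

180.2 K


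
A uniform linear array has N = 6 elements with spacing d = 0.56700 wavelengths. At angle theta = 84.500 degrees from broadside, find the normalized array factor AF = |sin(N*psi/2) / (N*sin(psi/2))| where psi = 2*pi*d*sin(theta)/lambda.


psi = 2*pi*0.56700*sin(84.500 deg) = 3.546165 rad
AF = |sin(6*3.546165/2) / (6*sin(3.546165/2))| = 0.1594

0.1594


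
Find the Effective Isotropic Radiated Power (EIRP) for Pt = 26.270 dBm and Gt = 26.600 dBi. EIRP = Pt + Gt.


EIRP = Pt + Gt = 26.270 + 26.600 = 52.87 dBm

52.87 dBm


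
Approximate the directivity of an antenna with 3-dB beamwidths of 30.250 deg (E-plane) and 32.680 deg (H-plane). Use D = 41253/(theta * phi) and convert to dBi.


D_linear = 41253 / (30.250 * 32.680) = 41.72997
D_dBi = 10 * log10(41.72997) = 16.20 dBi

16.20 dBi


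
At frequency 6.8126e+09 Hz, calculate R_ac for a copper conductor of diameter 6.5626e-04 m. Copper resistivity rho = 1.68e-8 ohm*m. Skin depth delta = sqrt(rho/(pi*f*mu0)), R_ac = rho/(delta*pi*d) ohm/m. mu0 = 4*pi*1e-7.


delta = sqrt(1.68e-8 / (pi * 6.8126e+09 * 4*pi*1e-7)) = 7.903479e-07 m
R_ac = 1.68e-8 / (7.903479e-07 * pi * 6.5626e-04) = 10.31 ohm/m

10.31 ohm/m


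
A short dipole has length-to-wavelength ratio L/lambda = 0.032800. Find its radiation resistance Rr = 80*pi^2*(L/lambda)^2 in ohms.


Rr = 80 * pi^2 * (0.032800)^2 = 80 * 9.869604 * 1.075840e-03 = 0.8494 ohm

0.8494 ohm


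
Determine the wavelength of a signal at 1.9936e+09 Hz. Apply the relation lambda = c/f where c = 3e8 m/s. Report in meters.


lambda = c / f = 3.0000e+08 / 1.9936e+09 = 0.1505 m

0.1505 m


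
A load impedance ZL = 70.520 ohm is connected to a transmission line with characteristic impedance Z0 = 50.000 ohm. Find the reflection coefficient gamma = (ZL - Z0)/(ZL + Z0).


gamma = (70.520 - 50.000) / (70.520 + 50.000) = 0.1703

0.1703


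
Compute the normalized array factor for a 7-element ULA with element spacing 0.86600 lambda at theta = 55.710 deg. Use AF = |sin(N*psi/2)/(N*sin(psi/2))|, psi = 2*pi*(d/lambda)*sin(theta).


psi = 2*pi*0.86600*sin(55.710 deg) = 4.495533 rad
AF = |sin(7*4.495533/2) / (7*sin(4.495533/2))| = 4.838e-03

4.838e-03


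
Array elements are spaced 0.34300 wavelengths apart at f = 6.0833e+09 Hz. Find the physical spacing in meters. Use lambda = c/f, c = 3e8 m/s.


lambda = c / f = 3.0000e+08 / 6.0833e+09 = 0.04931534 m
d = 0.34300 * 0.04931534 = 0.01692 m

0.01692 m


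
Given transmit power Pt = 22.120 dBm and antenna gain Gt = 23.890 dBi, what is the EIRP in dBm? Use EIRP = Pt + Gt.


EIRP = Pt + Gt = 22.120 + 23.890 = 46.01 dBm

46.01 dBm


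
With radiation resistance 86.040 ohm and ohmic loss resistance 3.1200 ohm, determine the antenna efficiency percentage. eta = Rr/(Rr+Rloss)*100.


eta = 86.040 / (86.040 + 3.1200) * 100 = 96.50%

96.50%


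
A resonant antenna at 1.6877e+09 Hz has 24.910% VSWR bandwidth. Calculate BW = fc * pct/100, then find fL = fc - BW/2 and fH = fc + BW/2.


BW = 1.6877e+09 * 24.910/100 = 4.204061e+08 Hz
fL = 1.6877e+09 - 4.204061e+08/2 = 1.477e+09 Hz
fH = 1.6877e+09 + 4.204061e+08/2 = 1.898e+09 Hz

BW=4.204e+08 Hz, fL=1.477e+09 Hz, fH=1.898e+09 Hz


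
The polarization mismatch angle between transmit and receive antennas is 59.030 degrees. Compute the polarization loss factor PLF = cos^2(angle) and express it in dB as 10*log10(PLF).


PLF_linear = cos^2(59.030 deg) = 0.2648020
PLF_dB = 10 * log10(0.2648020) = -5.771 dB

-5.771 dB


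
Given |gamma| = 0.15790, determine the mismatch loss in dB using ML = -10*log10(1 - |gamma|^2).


ML = -10 * log10(1 - 0.15790^2) = -10 * log10(0.97506759) = 0.1097 dB

0.1097 dB


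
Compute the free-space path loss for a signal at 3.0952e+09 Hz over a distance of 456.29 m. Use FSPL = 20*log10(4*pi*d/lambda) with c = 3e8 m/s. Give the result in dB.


lambda = c / f = 3.0000e+08 / 3.0952e+09 = 0.09692427 m
FSPL = 20 * log10(4*pi*456.29/0.09692427) = 95.44 dB

95.44 dB
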